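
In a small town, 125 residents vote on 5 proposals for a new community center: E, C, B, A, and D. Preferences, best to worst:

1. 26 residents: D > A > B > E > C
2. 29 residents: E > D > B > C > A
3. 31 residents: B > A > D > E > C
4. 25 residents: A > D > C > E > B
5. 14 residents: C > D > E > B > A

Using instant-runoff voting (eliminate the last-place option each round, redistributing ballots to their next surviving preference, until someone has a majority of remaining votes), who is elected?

D

Round 1: E 29, C 14, B 31, A 25, D 26. Eliminate C.
Round 2: E 29, B 31, A 25, D 40. Eliminate A.
Round 3: E 29, B 31, D 65. D has a majority.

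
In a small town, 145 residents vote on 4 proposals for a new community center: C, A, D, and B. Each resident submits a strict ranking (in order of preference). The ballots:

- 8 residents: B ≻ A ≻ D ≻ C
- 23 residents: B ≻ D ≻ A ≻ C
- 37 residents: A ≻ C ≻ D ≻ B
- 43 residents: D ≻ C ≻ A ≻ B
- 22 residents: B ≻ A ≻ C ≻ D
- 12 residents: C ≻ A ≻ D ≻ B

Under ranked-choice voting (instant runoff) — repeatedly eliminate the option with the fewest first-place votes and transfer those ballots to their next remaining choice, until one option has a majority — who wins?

A

Round 1: C 12, A 37, D 43, B 53. Eliminate C.
Round 2: A 49, D 43, B 53. Eliminate D.
Round 3: A 92, B 53. A has a majority.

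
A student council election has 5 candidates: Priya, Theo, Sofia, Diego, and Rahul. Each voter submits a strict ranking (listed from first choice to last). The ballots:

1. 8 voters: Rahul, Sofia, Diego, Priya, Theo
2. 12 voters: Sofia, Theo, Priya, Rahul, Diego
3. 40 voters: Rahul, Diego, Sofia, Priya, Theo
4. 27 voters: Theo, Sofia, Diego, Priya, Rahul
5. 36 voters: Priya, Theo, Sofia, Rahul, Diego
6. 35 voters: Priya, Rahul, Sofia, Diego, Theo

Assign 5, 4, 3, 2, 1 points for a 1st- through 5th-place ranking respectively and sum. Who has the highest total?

Priya

Priya: 8·2 + 12·3 + 40·2 + 27·2 + 36·5 + 35·5 = 541
Theo: 8·1 + 12·4 + 40·1 + 27·5 + 36·4 + 35·1 = 410
Sofia: 8·4 + 12·5 + 40·3 + 27·4 + 36·3 + 35·3 = 533
Diego: 8·3 + 12·1 + 40·4 + 27·3 + 36·1 + 35·2 = 383
Rahul: 8·5 + 12·2 + 40·5 + 27·1 + 36·2 + 35·4 = 503
Priya has the highest Borda score (541).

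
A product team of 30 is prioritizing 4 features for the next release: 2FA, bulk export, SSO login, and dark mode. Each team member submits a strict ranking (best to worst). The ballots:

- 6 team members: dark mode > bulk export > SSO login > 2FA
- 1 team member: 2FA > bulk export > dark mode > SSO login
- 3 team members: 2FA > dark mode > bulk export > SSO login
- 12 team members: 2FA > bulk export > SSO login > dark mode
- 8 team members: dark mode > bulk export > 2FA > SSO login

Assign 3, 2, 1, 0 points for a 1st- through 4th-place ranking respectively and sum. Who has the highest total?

2FA: 6·0 + 1·3 + 3·3 + 12·3 + 8·1 = 56
bulk export: 6·2 + 1·2 + 3·1 + 12·2 + 8·2 = 57
SSO login: 6·1 + 1·0 + 3·0 + 12·1 + 8·0 = 18
dark mode: 6·3 + 1·1 + 3·2 + 12·0 + 8·3 = 49
bulk export has the highest Borda score (57).

bulk export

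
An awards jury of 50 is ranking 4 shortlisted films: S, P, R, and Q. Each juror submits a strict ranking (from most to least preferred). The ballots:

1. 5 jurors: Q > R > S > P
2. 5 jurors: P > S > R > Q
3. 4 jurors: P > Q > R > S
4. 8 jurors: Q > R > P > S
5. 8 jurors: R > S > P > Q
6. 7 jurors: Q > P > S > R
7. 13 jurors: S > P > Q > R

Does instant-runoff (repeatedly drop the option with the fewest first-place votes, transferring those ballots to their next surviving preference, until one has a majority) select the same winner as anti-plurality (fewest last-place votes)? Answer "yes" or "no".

Instant-runoff — R1 S 13, P 9, R 8, Q 20 (R out); R2 S 21, P 9, Q 20 (P out); R3 S 26, Q 24 (S winner). Winner: S.
Anti-plurality — last-place votes: S 12, P 5, R 20, Q 13. Winner: P.
The two methods disagree.

no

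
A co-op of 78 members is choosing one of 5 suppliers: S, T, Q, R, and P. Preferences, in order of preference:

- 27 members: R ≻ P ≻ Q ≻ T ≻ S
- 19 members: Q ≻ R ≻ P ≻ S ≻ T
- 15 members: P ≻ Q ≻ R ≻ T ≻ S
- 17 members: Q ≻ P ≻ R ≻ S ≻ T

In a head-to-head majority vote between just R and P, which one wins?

Voters preferring R to P: 46; preferring P to R: 32.
R wins the head-to-head.

R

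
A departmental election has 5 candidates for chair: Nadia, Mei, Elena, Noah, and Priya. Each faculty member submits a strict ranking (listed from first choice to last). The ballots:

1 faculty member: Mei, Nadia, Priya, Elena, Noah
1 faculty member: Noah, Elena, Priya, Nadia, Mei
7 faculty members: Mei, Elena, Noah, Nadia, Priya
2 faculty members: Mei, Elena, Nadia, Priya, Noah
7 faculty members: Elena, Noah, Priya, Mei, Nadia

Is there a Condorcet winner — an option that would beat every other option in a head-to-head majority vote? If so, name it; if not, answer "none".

Mei vs Nadia: 17–1 for Mei.
Mei vs Elena: 10–8 for Mei.
Mei vs Noah: 10–8 for Mei.
Mei vs Priya: 10–8 for Mei.
Mei beats every other option head-to-head.

Mei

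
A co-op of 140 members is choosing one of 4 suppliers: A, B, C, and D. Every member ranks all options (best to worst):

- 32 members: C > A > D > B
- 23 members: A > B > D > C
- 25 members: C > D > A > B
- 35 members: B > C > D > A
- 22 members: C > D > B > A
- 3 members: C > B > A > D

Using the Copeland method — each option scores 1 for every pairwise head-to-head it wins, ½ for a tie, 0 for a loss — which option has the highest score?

C

A: beats B; loses to C and D → score 1.
B: loses to A, C, and D → score 0.
C: beats A, B, and D → score 3.
D: beats A and B; loses to C → score 2.
C has the best pairwise record.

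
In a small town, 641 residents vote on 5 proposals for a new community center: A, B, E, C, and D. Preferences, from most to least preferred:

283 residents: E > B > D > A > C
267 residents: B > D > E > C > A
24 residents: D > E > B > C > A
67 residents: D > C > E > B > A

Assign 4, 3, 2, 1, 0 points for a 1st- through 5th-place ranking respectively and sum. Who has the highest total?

A: 283·1 + 267·0 + 24·0 + 67·0 = 283
B: 283·3 + 267·4 + 24·2 + 67·1 = 2032
E: 283·4 + 267·2 + 24·3 + 67·2 = 1872
C: 283·0 + 267·1 + 24·1 + 67·3 = 492
D: 283·2 + 267·3 + 24·4 + 67·4 = 1731
B has the highest Borda score (2032).

B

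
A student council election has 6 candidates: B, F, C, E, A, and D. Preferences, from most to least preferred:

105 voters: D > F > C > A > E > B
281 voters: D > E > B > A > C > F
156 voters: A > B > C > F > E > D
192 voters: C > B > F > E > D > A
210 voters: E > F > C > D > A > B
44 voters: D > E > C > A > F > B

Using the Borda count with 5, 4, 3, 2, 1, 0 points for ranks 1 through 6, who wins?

B: 105·0 + 281·3 + 156·4 + 192·4 + 210·0 + 44·0 = 2235
F: 105·4 + 281·0 + 156·2 + 192·3 + 210·4 + 44·1 = 2192
C: 105·3 + 281·1 + 156·3 + 192·5 + 210·3 + 44·3 = 2786
E: 105·1 + 281·4 + 156·1 + 192·2 + 210·5 + 44·4 = 2995
A: 105·2 + 281·2 + 156·5 + 192·0 + 210·1 + 44·2 = 1850
D: 105·5 + 281·5 + 156·0 + 192·1 + 210·2 + 44·5 = 2762
E has the highest Borda score (2995).

E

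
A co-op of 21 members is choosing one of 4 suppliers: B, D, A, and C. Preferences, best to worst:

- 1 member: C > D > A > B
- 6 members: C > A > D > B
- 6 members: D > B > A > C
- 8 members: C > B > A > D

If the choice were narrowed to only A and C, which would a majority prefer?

C

Voters preferring A to C: 6; preferring C to A: 15.
C wins the head-to-head.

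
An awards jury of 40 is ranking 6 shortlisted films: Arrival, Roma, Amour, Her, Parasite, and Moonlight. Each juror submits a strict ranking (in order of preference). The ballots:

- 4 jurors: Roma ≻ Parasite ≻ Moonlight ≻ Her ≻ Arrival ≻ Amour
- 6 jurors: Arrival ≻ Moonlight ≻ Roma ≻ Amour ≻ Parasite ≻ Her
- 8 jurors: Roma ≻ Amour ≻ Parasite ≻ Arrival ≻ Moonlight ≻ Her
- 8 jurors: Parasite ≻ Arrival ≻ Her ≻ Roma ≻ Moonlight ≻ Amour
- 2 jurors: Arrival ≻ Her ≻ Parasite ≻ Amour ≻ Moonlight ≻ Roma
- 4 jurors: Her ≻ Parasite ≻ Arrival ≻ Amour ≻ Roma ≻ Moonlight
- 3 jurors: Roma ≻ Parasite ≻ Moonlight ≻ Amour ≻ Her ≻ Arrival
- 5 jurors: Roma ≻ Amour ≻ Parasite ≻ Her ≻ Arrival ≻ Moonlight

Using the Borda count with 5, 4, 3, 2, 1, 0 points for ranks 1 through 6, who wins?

Arrival: 4·1 + 6·5 + 8·2 + 8·4 + 2·5 + 4·3 + 3·0 + 5·1 = 109
Roma: 4·5 + 6·3 + 8·5 + 8·2 + 2·0 + 4·1 + 3·5 + 5·5 = 138
Amour: 4·0 + 6·2 + 8·4 + 8·0 + 2·2 + 4·2 + 3·2 + 5·4 = 82
Her: 4·2 + 6·0 + 8·0 + 8·3 + 2·4 + 4·5 + 3·1 + 5·2 = 73
Parasite: 4·4 + 6·1 + 8·3 + 8·5 + 2·3 + 4·4 + 3·4 + 5·3 = 135
Moonlight: 4·3 + 6·4 + 8·1 + 8·1 + 2·1 + 4·0 + 3·3 + 5·0 = 63
Roma has the highest Borda score (138).

Roma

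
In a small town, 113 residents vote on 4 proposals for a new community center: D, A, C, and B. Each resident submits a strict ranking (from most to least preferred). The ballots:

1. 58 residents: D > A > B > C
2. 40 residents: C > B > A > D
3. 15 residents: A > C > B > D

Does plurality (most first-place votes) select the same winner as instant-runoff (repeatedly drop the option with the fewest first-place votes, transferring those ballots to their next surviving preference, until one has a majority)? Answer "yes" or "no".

Plurality — first-place votes: D 58, A 15, C 40, B 0. Winner: D.
Instant-runoff — R1 D 58, A 15, C 40, B 0 (D winner). Winner: D.
The two methods agree.

yes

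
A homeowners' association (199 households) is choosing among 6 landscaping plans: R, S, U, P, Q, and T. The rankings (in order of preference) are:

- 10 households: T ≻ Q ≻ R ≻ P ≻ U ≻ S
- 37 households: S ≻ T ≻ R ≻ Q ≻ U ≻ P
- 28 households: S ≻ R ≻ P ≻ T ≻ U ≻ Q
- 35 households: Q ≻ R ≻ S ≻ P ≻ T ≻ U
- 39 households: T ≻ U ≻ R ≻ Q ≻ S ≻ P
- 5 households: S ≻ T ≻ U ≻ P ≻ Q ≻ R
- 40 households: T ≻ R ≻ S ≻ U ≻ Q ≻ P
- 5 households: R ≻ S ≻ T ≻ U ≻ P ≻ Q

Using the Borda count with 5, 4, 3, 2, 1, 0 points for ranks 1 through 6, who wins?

T

R: 10·3 + 37·3 + 28·4 + 35·4 + 39·3 + 5·0 + 40·4 + 5·5 = 695
S: 10·0 + 37·5 + 28·5 + 35·3 + 39·1 + 5·5 + 40·3 + 5·4 = 634
U: 10·1 + 37·1 + 28·1 + 35·0 + 39·4 + 5·3 + 40·2 + 5·2 = 336
P: 10·2 + 37·0 + 28·3 + 35·2 + 39·0 + 5·2 + 40·0 + 5·1 = 189
Q: 10·4 + 37·2 + 28·0 + 35·5 + 39·2 + 5·1 + 40·1 + 5·0 = 412
T: 10·5 + 37·4 + 28·2 + 35·1 + 39·5 + 5·4 + 40·5 + 5·3 = 719
T has the highest Borda score (719).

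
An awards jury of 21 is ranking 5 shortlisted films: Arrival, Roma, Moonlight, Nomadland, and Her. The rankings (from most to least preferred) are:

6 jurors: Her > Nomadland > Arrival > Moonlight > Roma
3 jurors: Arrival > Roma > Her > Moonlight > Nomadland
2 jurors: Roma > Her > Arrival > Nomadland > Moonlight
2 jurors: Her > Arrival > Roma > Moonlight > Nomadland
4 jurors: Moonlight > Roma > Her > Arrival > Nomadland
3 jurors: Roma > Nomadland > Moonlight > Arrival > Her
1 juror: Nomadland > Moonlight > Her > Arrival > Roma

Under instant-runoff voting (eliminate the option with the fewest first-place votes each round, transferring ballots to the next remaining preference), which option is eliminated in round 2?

Round 1: Arrival 3, Roma 5, Moonlight 4, Nomadland 1, Her 8. Eliminate Nomadland.
Round 2: Arrival 3, Roma 5, Moonlight 5, Her 8. Eliminate Arrival.

Arrival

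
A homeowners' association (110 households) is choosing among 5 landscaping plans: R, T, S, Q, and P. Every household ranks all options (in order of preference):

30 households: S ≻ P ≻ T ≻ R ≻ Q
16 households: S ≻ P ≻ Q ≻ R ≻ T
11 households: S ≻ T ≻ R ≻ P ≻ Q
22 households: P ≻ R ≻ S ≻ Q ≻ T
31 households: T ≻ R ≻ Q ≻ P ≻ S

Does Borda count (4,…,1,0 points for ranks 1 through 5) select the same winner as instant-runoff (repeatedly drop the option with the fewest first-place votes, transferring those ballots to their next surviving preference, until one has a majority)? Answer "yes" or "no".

yes

Borda — scores: R 227, T 217, S 272, Q 116, P 268. Winner: S.
Instant-runoff — R1 R 0, T 31, S 57, Q 0, P 22 (S winner). Winner: S.
The two methods agree.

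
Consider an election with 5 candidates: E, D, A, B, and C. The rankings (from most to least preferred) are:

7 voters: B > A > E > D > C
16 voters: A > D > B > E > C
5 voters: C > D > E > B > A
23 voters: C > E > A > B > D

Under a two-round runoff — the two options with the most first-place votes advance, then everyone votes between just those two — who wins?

Round 1 first-place votes: E 0, D 0, A 16, B 7, C 28.
C and A advance.
Runoff: C is preferred to A by 28 voters; A by 23.
C wins the runoff.

C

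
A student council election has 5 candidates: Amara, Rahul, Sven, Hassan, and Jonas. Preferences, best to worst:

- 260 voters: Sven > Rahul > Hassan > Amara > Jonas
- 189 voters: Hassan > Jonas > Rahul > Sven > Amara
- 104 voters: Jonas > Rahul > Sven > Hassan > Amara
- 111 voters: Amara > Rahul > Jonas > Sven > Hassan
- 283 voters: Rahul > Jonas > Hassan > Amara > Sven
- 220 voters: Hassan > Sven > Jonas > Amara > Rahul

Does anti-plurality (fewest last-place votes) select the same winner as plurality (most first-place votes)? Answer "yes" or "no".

yes

Anti-plurality — last-place votes: Amara 293, Rahul 220, Sven 283, Hassan 111, Jonas 260. Winner: Hassan.
Plurality — first-place votes: Amara 111, Rahul 283, Sven 260, Hassan 409, Jonas 104. Winner: Hassan.
The two methods agree.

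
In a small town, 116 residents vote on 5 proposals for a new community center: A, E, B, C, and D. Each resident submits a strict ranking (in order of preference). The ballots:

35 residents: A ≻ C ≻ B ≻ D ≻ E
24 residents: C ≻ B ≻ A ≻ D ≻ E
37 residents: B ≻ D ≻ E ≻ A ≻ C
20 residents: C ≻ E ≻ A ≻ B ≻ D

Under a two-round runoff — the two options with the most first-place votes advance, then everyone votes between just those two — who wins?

C

Round 1 first-place votes: A 35, E 0, B 37, C 44, D 0.
C and B advance.
Runoff: C is preferred to B by 79 voters; B by 37.
C wins the runoff.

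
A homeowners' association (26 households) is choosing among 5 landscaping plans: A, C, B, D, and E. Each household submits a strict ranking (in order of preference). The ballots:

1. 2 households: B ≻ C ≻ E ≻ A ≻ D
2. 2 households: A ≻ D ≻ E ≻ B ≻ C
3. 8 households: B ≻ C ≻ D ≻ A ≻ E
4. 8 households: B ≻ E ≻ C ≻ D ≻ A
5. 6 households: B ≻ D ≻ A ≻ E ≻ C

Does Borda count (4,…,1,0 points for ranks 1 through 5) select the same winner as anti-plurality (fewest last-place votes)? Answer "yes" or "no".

yes

Borda — scores: A 30, C 46, B 98, D 48, E 38. Winner: B.
Anti-plurality — last-place votes: A 8, C 8, B 0, D 2, E 8. Winner: B.
The two methods agree.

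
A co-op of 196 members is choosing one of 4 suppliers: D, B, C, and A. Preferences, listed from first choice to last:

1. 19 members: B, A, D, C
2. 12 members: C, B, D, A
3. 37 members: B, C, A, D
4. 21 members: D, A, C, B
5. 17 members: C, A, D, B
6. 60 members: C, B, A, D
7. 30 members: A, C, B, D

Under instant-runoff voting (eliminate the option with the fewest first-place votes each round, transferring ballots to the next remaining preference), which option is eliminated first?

D

Round 1: D 21, B 56, C 89, A 30. Eliminate D.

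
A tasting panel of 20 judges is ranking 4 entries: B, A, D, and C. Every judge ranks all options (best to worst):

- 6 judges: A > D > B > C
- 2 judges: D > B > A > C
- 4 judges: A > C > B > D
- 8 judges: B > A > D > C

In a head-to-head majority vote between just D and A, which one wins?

Voters preferring D to A: 2; preferring A to D: 18.
A wins the head-to-head.

A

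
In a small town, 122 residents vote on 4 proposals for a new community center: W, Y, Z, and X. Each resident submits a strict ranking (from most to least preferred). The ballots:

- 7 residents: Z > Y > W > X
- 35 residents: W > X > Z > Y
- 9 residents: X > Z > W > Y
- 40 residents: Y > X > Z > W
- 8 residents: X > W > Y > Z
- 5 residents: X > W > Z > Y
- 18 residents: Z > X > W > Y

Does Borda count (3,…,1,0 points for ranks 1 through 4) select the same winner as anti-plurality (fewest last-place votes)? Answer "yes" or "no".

yes

Borda — scores: W 165, Y 142, Z 173, X 252. Winner: X.
Anti-plurality — last-place votes: W 40, Y 67, Z 8, X 7. Winner: X.
The two methods agree.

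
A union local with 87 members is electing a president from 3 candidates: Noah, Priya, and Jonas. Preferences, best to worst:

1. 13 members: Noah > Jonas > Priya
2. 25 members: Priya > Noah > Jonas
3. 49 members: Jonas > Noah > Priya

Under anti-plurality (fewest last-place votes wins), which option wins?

Last-place votes: Noah 0, Priya 62, Jonas 25.
Noah is ranked last by the fewest voters, so Noah wins.

Noah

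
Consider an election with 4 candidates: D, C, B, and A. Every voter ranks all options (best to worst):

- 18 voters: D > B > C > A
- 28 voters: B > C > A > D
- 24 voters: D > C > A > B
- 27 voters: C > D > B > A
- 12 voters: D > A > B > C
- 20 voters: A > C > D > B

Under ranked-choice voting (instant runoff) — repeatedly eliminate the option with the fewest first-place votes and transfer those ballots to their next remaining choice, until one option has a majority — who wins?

C

Round 1: D 54, C 27, B 28, A 20. Eliminate A.
Round 2: D 54, C 47, B 28. Eliminate B.
Round 3: D 54, C 75. C has a majority.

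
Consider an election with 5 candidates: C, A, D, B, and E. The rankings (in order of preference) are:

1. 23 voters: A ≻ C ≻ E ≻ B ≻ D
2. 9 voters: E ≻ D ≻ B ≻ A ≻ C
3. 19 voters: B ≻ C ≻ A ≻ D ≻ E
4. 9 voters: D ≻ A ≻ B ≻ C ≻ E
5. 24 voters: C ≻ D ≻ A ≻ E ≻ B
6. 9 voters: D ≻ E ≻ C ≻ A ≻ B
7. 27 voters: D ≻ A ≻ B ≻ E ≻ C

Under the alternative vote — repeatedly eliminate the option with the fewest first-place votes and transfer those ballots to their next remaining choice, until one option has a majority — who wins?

C

Round 1: C 24, A 23, D 45, B 19, E 9. Eliminate E.
Round 2: C 24, A 23, D 54, B 19. Eliminate B.
Round 3: C 43, A 23, D 54. Eliminate A.
Round 4: C 66, D 54. C has a majority.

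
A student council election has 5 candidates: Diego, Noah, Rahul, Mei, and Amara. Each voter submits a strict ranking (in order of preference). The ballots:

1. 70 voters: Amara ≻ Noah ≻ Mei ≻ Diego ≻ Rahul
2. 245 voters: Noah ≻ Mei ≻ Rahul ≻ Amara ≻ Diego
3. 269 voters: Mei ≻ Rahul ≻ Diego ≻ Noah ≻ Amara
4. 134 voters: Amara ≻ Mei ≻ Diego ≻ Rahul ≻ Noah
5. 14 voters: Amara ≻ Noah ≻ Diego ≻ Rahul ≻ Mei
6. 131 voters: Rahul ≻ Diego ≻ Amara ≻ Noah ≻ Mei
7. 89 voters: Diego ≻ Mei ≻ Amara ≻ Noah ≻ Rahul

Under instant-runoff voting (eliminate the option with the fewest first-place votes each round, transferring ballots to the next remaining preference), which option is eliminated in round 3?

Round 1: Diego 89, Noah 245, Rahul 131, Mei 269, Amara 218. Eliminate Diego.
Round 2: Noah 245, Rahul 131, Mei 358, Amara 218. Eliminate Rahul.
Round 3: Noah 245, Mei 358, Amara 349. Eliminate Noah.

Noah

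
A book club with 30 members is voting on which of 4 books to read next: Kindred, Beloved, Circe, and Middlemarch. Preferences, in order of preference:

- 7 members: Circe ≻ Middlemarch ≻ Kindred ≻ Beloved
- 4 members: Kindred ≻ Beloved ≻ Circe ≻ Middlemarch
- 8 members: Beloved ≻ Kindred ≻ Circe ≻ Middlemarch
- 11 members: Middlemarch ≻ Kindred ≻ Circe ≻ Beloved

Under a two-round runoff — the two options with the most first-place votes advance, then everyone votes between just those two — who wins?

Round 1 first-place votes: Kindred 4, Beloved 8, Circe 7, Middlemarch 11.
Middlemarch and Beloved advance.
Runoff: Middlemarch is preferred to Beloved by 18 voters; Beloved by 12.
Middlemarch wins the runoff.

Middlemarch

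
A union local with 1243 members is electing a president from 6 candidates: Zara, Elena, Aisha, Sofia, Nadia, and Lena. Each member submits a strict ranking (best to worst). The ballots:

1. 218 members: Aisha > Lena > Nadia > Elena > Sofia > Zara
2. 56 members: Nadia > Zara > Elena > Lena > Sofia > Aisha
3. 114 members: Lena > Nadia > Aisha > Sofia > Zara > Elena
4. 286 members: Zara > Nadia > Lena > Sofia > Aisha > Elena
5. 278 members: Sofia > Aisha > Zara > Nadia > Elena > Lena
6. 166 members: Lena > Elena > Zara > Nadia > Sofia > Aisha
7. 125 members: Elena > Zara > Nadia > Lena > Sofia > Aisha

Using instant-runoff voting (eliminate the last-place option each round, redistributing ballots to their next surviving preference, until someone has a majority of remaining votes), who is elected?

Round 1: Zara 286, Elena 125, Aisha 218, Sofia 278, Nadia 56, Lena 280. Eliminate Nadia.
Round 2: Zara 342, Elena 125, Aisha 218, Sofia 278, Lena 280. Eliminate Elena.
Round 3: Zara 467, Aisha 218, Sofia 278, Lena 280. Eliminate Aisha.
Round 4: Zara 467, Sofia 278, Lena 498. Eliminate Sofia.
Round 5: Zara 745, Lena 498. Zara has a majority.

Zara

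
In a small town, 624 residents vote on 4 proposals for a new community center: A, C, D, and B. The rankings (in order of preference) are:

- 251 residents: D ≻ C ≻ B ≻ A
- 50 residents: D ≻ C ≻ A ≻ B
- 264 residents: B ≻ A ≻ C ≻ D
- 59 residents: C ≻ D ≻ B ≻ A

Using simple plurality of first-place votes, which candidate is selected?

First-place votes: A 0, C 59, D 301, B 264.
D has the most first-place votes.

D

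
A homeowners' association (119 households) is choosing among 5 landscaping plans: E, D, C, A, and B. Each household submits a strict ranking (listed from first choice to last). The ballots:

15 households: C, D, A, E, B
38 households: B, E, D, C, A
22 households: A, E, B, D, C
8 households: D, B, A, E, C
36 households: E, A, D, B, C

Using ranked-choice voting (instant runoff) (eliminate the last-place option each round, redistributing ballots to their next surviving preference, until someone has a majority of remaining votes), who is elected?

A

Round 1: E 36, D 8, C 15, A 22, B 38. Eliminate D.
Round 2: E 36, C 15, A 22, B 46. Eliminate C.
Round 3: E 36, A 37, B 46. Eliminate E.
Round 4: A 73, B 46. A has a majority.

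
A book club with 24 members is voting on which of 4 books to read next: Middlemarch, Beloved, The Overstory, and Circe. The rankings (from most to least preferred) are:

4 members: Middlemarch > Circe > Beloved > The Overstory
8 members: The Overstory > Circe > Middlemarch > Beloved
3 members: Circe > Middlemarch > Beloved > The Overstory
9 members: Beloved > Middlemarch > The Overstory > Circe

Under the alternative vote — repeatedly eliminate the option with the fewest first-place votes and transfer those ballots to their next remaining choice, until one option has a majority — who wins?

Beloved

Round 1: Middlemarch 4, Beloved 9, The Overstory 8, Circe 3. Eliminate Circe.
Round 2: Middlemarch 7, Beloved 9, The Overstory 8. Eliminate Middlemarch.
Round 3: Beloved 16, The Overstory 8. Beloved has a majority.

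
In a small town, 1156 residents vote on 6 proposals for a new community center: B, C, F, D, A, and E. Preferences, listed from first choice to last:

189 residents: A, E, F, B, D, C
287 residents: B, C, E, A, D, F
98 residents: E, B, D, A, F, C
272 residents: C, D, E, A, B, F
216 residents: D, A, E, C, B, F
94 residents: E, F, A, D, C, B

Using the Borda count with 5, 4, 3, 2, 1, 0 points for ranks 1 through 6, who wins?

E

B: 189·2 + 287·5 + 98·4 + 272·1 + 216·1 + 94·0 = 2693
C: 189·0 + 287·4 + 98·0 + 272·5 + 216·2 + 94·1 = 3034
F: 189·3 + 287·0 + 98·1 + 272·0 + 216·0 + 94·4 = 1041
D: 189·1 + 287·1 + 98·3 + 272·4 + 216·5 + 94·2 = 3126
A: 189·5 + 287·2 + 98·2 + 272·2 + 216·4 + 94·3 = 3405
E: 189·4 + 287·3 + 98·5 + 272·3 + 216·3 + 94·5 = 4041
E has the highest Borda score (4041).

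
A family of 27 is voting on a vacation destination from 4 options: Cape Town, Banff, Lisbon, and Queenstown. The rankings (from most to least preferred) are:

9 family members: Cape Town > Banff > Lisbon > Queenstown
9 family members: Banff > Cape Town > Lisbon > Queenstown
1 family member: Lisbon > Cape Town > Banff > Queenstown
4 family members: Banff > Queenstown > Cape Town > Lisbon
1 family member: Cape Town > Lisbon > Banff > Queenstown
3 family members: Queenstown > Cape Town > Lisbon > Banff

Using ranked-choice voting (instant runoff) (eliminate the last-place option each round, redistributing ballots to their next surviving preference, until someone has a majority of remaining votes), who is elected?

Round 1: Cape Town 10, Banff 13, Lisbon 1, Queenstown 3. Eliminate Lisbon.
Round 2: Cape Town 11, Banff 13, Queenstown 3. Eliminate Queenstown.
Round 3: Cape Town 14, Banff 13. Cape Town has a majority.

Cape Town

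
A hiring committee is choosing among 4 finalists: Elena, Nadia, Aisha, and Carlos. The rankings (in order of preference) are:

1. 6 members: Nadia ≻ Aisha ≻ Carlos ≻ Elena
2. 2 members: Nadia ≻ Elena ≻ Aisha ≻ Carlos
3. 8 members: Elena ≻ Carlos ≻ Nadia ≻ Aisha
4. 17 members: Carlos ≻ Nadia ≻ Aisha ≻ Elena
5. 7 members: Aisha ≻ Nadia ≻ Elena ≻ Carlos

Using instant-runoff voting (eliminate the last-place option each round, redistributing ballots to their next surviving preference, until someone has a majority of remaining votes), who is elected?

Carlos

Round 1: Elena 8, Nadia 8, Aisha 7, Carlos 17. Eliminate Aisha.
Round 2: Elena 8, Nadia 15, Carlos 17. Eliminate Elena.
Round 3: Nadia 15, Carlos 25. Carlos has a majority.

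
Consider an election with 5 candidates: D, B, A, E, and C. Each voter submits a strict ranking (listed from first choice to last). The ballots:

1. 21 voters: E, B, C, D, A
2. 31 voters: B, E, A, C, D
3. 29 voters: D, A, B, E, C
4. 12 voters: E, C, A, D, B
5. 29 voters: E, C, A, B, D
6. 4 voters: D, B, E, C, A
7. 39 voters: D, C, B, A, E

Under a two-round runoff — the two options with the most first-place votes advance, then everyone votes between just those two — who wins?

E

Round 1 first-place votes: D 72, B 31, A 0, E 62, C 0.
D and E advance.
Runoff: D is preferred to E by 72 voters; E by 93.
E wins the runoff.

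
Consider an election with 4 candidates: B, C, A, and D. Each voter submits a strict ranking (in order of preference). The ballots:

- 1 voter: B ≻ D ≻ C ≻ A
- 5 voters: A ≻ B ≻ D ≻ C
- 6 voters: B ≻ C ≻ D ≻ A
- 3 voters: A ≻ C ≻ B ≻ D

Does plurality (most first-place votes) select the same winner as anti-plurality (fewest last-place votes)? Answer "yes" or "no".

no

Plurality — first-place votes: B 7, C 0, A 8, D 0. Winner: A.
Anti-plurality — last-place votes: B 0, C 5, A 7, D 3. Winner: B.
The two methods disagree.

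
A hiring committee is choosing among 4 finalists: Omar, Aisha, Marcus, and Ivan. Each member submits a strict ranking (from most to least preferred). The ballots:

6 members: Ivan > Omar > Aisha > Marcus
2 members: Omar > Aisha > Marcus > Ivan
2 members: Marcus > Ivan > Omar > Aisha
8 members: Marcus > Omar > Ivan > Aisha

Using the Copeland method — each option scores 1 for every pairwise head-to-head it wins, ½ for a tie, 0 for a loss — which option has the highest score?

Omar: beats Aisha and Ivan; loses to Marcus → score 2.
Aisha: loses to Omar, Marcus, and Ivan → score 0.
Marcus: beats Omar, Aisha, and Ivan → score 3.
Ivan: beats Aisha; loses to Omar and Marcus → score 1.
Marcus has the best pairwise record.

Marcus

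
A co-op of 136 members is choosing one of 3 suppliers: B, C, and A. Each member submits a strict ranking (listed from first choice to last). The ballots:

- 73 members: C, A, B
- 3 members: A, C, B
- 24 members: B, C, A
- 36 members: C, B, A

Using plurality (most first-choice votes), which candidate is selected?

C

First-place votes: B 24, C 109, A 3.
C has the most first-place votes.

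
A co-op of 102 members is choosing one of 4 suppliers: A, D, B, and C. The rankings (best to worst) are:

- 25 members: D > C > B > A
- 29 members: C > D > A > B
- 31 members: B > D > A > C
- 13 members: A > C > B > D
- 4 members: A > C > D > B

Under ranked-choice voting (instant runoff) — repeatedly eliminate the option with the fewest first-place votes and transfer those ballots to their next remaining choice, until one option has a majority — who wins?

C

Round 1: A 17, D 25, B 31, C 29. Eliminate A.
Round 2: D 25, B 31, C 46. Eliminate D.
Round 3: B 31, C 71. C has a majority.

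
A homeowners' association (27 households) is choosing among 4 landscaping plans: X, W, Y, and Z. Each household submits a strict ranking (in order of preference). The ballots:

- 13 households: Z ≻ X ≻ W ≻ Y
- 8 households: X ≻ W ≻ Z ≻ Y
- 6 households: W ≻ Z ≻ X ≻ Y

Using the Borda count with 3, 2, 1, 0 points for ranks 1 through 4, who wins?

X: 13·2 + 8·3 + 6·1 = 56
W: 13·1 + 8·2 + 6·3 = 47
Y: 13·0 + 8·0 + 6·0 = 0
Z: 13·3 + 8·1 + 6·2 = 59
Z has the highest Borda score (59).

Z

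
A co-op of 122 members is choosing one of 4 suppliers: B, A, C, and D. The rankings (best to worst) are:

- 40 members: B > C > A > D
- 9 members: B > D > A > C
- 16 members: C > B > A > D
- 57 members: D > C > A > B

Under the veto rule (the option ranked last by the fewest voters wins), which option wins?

A

Last-place votes: B 57, A 0, C 9, D 56.
A is ranked last by the fewest voters, so A wins.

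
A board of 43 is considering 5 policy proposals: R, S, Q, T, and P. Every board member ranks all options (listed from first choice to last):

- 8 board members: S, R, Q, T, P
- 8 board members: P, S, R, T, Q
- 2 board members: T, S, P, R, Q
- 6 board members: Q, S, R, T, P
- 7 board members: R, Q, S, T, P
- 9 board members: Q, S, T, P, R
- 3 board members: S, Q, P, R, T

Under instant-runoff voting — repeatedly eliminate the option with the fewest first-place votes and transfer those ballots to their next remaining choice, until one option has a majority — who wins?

Round 1: R 7, S 11, Q 15, T 2, P 8. Eliminate T.
Round 2: R 7, S 13, Q 15, P 8. Eliminate R.
Round 3: S 13, Q 22, P 8. Q has a majority.

Q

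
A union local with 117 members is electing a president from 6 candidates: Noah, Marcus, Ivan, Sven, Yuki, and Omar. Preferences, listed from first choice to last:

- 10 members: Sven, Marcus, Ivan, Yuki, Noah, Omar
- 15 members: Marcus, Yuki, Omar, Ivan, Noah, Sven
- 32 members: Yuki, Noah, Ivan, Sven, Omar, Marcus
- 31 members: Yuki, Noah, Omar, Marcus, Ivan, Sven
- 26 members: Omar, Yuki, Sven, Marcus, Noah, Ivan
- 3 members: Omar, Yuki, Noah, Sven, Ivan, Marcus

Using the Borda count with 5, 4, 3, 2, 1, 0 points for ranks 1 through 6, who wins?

Yuki

Noah: 10·1 + 15·1 + 32·4 + 31·4 + 26·1 + 3·3 = 312
Marcus: 10·4 + 15·5 + 32·0 + 31·2 + 26·2 + 3·0 = 229
Ivan: 10·3 + 15·2 + 32·3 + 31·1 + 26·0 + 3·1 = 190
Sven: 10·5 + 15·0 + 32·2 + 31·0 + 26·3 + 3·2 = 198
Yuki: 10·2 + 15·4 + 32·5 + 31·5 + 26·4 + 3·4 = 511
Omar: 10·0 + 15·3 + 32·1 + 31·3 + 26·5 + 3·5 = 315
Yuki has the highest Borda score (511).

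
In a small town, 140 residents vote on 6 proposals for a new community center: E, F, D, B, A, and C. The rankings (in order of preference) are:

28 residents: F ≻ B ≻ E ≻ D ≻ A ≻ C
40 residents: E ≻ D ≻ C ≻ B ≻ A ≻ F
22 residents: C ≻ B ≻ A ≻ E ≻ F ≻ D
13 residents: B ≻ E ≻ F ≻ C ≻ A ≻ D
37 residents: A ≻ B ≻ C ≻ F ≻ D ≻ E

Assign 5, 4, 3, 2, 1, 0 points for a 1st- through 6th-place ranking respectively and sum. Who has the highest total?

E: 28·3 + 40·5 + 22·2 + 13·4 + 37·0 = 380
F: 28·5 + 40·0 + 22·1 + 13·3 + 37·2 = 275
D: 28·2 + 40·4 + 22·0 + 13·0 + 37·1 = 253
B: 28·4 + 40·2 + 22·4 + 13·5 + 37·4 = 493
A: 28·1 + 40·1 + 22·3 + 13·1 + 37·5 = 332
C: 28·0 + 40·3 + 22·5 + 13·2 + 37·3 = 367
B has the highest Borda score (493).

B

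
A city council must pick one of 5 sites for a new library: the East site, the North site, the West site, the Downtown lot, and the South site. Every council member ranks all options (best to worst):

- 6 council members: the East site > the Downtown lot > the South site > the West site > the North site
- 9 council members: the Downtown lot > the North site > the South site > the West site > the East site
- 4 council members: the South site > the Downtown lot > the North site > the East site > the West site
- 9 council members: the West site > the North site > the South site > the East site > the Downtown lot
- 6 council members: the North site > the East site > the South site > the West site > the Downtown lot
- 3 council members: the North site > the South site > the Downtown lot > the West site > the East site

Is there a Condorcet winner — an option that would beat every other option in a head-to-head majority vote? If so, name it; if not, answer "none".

Checking pairwise contests:
the North site beats the East site 31–6.
the Downtown lot beats the North site 19–18.
the North site beats the West site 22–15.
the East site beats the Downtown lot 21–16.
the North site beats the South site 27–10.
Every option loses at least one head-to-head, so there is no Condorcet winner.

none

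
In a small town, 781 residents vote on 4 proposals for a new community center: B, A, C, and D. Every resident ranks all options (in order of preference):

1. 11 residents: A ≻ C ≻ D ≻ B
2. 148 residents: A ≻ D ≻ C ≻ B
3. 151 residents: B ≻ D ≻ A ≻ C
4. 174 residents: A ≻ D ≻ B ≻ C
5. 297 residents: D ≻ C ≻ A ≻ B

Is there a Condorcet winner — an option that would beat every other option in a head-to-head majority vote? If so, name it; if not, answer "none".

D

D vs B: 630–151 for D.
D vs A: 448–333 for D.
D vs C: 770–11 for D.
D beats every other option head-to-head.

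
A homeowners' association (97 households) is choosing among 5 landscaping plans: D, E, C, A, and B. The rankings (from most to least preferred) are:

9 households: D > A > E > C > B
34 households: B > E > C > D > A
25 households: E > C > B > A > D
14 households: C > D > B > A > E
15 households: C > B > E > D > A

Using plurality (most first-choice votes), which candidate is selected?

First-place votes: D 9, E 25, C 29, A 0, B 34.
B has the most first-place votes.

B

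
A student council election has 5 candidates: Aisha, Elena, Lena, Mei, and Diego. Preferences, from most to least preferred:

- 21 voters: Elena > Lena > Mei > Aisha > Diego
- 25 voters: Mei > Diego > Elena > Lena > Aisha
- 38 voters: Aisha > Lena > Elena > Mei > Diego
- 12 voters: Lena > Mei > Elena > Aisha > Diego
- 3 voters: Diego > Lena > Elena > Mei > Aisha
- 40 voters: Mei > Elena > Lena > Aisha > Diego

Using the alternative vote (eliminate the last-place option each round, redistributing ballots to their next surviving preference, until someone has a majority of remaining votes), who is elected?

Round 1: Aisha 38, Elena 21, Lena 12, Mei 65, Diego 3. Eliminate Diego.
Round 2: Aisha 38, Elena 21, Lena 15, Mei 65. Eliminate Lena.
Round 3: Aisha 38, Elena 24, Mei 77. Mei has a majority.

Mei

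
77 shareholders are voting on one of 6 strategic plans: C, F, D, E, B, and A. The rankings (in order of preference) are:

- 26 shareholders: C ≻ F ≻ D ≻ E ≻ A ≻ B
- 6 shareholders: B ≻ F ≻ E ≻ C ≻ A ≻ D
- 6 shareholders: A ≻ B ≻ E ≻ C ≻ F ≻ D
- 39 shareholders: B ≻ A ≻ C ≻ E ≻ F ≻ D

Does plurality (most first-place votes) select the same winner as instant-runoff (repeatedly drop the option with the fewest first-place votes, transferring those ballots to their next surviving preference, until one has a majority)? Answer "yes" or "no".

yes

Plurality — first-place votes: C 26, F 0, D 0, E 0, B 45, A 6. Winner: B.
Instant-runoff — R1 C 26, F 0, D 0, E 0, B 45, A 6 (B winner). Winner: B.
The two methods agree.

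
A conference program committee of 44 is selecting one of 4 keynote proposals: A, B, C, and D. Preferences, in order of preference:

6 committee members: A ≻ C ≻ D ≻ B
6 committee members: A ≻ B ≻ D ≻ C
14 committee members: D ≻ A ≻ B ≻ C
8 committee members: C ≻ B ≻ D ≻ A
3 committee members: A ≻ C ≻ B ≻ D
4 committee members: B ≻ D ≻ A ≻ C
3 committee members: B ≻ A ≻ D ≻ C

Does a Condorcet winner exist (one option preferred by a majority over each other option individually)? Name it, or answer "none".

none

Checking pairwise contests:
D beats A 26–18.
A beats B 29–15.
A beats C 36–8.
B beats D 24–20.
Every option loses at least one head-to-head, so there is no Condorcet winner.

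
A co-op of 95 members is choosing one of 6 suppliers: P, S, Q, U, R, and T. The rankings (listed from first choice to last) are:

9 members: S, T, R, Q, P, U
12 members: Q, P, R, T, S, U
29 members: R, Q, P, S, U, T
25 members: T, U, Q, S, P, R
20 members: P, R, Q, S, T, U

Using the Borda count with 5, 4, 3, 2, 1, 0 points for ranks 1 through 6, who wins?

P: 9·1 + 12·4 + 29·3 + 25·1 + 20·5 = 269
S: 9·5 + 12·1 + 29·2 + 25·2 + 20·2 = 205
Q: 9·2 + 12·5 + 29·4 + 25·3 + 20·3 = 329
U: 9·0 + 12·0 + 29·1 + 25·4 + 20·0 = 129
R: 9·3 + 12·3 + 29·5 + 25·0 + 20·4 = 288
T: 9·4 + 12·2 + 29·0 + 25·5 + 20·1 = 205
Q has the highest Borda score (329).

Q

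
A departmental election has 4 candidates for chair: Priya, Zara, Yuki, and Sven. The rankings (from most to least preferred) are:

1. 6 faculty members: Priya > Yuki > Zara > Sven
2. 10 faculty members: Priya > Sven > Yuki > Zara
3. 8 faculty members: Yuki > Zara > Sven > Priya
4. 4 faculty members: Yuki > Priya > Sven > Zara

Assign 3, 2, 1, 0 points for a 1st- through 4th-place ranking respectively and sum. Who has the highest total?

Yuki

Priya: 6·3 + 10·3 + 8·0 + 4·2 = 56
Zara: 6·1 + 10·0 + 8·2 + 4·0 = 22
Yuki: 6·2 + 10·1 + 8·3 + 4·3 = 58
Sven: 6·0 + 10·2 + 8·1 + 4·1 = 32
Yuki has the highest Borda score (58).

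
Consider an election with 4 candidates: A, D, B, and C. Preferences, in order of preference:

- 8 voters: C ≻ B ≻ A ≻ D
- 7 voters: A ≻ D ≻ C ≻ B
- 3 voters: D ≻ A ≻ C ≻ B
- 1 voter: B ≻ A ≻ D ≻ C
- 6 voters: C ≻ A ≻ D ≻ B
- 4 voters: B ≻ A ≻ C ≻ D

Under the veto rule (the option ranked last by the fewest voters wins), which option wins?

Last-place votes: A 0, D 12, B 16, C 1.
A is ranked last by the fewest voters, so A wins.

A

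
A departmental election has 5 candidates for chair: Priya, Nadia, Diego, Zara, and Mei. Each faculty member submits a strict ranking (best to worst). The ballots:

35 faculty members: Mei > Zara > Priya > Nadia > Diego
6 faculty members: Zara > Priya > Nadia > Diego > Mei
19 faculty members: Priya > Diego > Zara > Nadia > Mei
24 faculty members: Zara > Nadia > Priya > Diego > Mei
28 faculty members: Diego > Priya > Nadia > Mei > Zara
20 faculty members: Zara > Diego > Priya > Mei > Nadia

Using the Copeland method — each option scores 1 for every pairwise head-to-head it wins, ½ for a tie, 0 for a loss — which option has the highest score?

Zara

Priya: beats Nadia, Diego, and Mei; loses to Zara → score 3.
Nadia: beats Mei; loses to Priya, Diego, and Zara → score 1.
Diego: beats Nadia and Mei; loses to Priya and Zara → score 2.
Zara: beats Priya, Nadia, Diego, and Mei → score 4.
Mei: loses to Priya, Nadia, Diego, and Zara → score 0.
Zara has the best pairwise record.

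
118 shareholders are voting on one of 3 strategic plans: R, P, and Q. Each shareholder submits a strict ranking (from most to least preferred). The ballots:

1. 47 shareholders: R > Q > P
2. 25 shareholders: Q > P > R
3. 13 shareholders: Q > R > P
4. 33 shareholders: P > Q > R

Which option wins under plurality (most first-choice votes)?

R

First-place votes: R 47, P 33, Q 38.
R has the most first-place votes.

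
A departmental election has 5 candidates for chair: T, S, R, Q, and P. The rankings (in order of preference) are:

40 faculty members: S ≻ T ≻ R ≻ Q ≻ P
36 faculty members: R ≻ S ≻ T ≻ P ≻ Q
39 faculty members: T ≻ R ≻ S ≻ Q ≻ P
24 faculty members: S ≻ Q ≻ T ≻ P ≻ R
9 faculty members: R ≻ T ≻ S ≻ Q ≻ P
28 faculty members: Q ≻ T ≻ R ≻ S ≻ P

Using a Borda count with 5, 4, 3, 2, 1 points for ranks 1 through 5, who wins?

T: 40·4 + 36·3 + 39·5 + 24·3 + 9·4 + 28·4 = 683
S: 40·5 + 36·4 + 39·3 + 24·5 + 9·3 + 28·2 = 664
R: 40·3 + 36·5 + 39·4 + 24·1 + 9·5 + 28·3 = 609
Q: 40·2 + 36·1 + 39·2 + 24·4 + 9·2 + 28·5 = 448
P: 40·1 + 36·2 + 39·1 + 24·2 + 9·1 + 28·1 = 236
T has the highest Borda score (683).

T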